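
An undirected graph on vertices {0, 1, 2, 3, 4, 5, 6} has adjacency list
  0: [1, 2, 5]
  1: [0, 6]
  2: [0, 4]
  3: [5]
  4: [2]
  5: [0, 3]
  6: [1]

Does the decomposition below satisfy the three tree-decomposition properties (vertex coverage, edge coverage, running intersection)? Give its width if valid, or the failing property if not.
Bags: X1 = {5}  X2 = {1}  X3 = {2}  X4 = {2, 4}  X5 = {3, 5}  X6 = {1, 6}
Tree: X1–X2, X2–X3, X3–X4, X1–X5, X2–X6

A tree decomposition must satisfy three properties: every vertex lies in some bag; for every edge, both endpoints lie together in some bag; and for every vertex, the bags containing it form a connected subtree. Here vertex 0 appears in no bag, so the decomposition is invalid.

No — vertex 0 appears in no bag.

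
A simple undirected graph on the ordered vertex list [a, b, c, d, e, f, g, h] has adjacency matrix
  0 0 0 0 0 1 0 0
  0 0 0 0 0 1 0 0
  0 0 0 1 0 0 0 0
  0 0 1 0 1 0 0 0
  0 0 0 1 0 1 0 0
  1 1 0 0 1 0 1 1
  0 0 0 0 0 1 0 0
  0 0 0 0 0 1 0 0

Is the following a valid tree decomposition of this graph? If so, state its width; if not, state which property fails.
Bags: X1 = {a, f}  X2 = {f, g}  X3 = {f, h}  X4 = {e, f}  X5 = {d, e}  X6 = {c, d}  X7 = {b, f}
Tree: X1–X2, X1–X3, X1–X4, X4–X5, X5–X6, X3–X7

Every vertex of G appears in some bag (union = {a, b, c, d, e, f, g, h}); every edge is covered by a bag; and for each vertex v the set of bags containing v is connected in the bag tree. The decomposition is therefore valid. The largest bag has 2 vertices, so the width is 1.

Yes; width 1.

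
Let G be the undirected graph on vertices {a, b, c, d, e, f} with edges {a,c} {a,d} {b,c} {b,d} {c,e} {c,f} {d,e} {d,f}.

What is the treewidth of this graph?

2

A width-2 tree decomposition is:
Bags: B1 = {c, d, e}  B2 = {c, d, f}  B3 = {a, c, d}  B4 = {b, c, d}
Tree: B1–B2, B2–B3, B3–B4
Each bag holds 3 vertices, so the decomposition has width 2, which upper-bounds the treewidth. The edges c–e–d–f–c form a cycle, so G is not a tree and its treewidth is at least 2. Hence tw(G) = 2 exactly.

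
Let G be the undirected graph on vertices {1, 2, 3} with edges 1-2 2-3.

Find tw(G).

A width-1 tree decomposition is:
Bags: B1 = {2, 3}  B2 = {1, 2}
Tree: B1–B2
Every bag has size at most 2, so the width is 2 − 1 = 1 and tw(G) ≤ 1. Since G has at least one edge (e.g. 3–2), it is not an edgeless graph, so tw(G) ≥ 1. The upper and lower bounds meet at 1, so that is the treewidth.

1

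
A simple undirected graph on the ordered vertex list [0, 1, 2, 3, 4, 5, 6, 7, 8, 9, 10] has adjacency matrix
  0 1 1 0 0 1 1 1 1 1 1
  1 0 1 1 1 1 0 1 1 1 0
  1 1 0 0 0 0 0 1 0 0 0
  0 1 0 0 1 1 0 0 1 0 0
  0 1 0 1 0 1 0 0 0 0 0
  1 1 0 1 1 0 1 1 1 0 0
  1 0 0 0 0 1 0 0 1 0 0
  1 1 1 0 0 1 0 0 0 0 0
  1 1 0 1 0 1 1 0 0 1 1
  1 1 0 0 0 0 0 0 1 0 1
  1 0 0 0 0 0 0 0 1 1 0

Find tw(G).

3

A width-3 tree decomposition is:
Bags: B1 = {0, 1, 5, 8}  B2 = {0, 1, 8, 9}  B3 = {1, 3, 5, 8}  B4 = {0, 1, 5, 7}  B5 = {0, 5, 6, 8}  B6 = {1, 3, 4, 5}  B7 = {0, 1, 2, 7}  B8 = {0, 8, 9, 10}
Tree: B1–B2, B1–B3, B1–B4, B1–B5, B3–B6, B4–B7, B2–B8
Every bag has size at most 4, so the width is 4 − 1 = 3 and tw(G) ≤ 3. Conversely, {0, 1, 8, 9} is a clique of size 4, and the vertices of any clique must share a bag in every tree decomposition; so some bag has ≥ 4 vertices and tw(G) ≥ 3. The upper and lower bounds meet at 3, so that is the treewidth.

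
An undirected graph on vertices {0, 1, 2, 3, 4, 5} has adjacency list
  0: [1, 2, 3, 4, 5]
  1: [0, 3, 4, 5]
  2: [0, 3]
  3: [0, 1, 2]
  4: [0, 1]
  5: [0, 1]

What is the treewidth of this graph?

A width-2 tree decomposition is:
Bags: B1 = {0, 1, 3}  B2 = {0, 1, 5}  B3 = {0, 1, 4}  B4 = {0, 2, 3}
Tree: B1–B2, B2–B3, B1–B4
Each bag holds 3 vertices, so the decomposition has width 2, which upper-bounds the treewidth. For the lower bound, the 3 vertices {0, 1, 3} are pairwise adjacent, and any tree decomposition puts a clique entirely inside one bag — forcing width ≥ 2. The upper and lower bounds meet at 2, so that is the treewidth.

2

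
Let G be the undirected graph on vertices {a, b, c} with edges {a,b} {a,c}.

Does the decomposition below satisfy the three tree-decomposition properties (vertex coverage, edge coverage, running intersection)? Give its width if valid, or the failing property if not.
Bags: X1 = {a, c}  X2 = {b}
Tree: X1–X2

A tree decomposition must satisfy three properties: every vertex lies in some bag; for every edge, both endpoints lie together in some bag; and for every vertex, the bags containing it form a connected subtree. Here edge (a,b) lies in no bag, so the decomposition is invalid.

No — edge (a,b) lies in no bag.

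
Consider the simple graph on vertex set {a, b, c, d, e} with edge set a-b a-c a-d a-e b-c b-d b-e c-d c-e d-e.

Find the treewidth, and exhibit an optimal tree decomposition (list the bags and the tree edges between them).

A single bag containing all 5 vertices is trivially a valid decomposition of width 4. On the other hand G contains the 5-clique {a, b, c, d, e}. A clique must lie in a single bag of any decomposition, so no decomposition can have width below 4. The upper and lower bounds meet at 4, so that is the treewidth.

Treewidth 4.
One optimal decomposition is:
Bags: B1 = {a, b, c, d, e}
Tree: (single bag)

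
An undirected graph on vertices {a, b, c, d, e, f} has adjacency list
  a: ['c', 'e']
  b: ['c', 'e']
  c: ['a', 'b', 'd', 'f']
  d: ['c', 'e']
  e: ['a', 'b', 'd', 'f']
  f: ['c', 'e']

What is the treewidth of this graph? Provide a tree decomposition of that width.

The largest bag has 3 vertices, giving width 2; this decomposition certifies tw(G) ≤ 2. For the lower bound, G contains the cycle d–e–f–c–d, so G is not a forest; only forests have treewidth ≤ 1, hence tw(G) ≥ 2. The upper and lower bounds meet at 2, so that is the treewidth.

Treewidth 2.
One optimal decomposition is:
Bags: B1 = {c, d, e}  B2 = {c, e, f}  B3 = {a, c, e}  B4 = {b, c, e}
Tree: B1–B2, B2–B3, B3–B4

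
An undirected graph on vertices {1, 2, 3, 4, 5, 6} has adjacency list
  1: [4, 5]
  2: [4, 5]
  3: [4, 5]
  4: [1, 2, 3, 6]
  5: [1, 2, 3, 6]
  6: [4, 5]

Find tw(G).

A width-2 tree decomposition is:
Bags: B1 = {3, 4, 5}  B2 = {4, 5, 6}  B3 = {2, 4, 5}  B4 = {1, 4, 5}
Tree: B1–B2, B2–B3, B3–B4
The largest bag has 3 vertices, giving width 2; this decomposition certifies tw(G) ≤ 2. For the lower bound, G contains the cycle 3–5–6–4–3, so G is not a forest; only forests have treewidth ≤ 1, hence tw(G) ≥ 2. Hence tw(G) = 2 exactly.

2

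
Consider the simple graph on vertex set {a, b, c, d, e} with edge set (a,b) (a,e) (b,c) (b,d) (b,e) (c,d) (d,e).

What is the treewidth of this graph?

2

A width-2 tree decomposition is:
Bags: B1 = {b, d, e}  B2 = {b, c, d}  B3 = {a, b, e}
Tree: B1–B2, B1–B3
Each bag holds 3 vertices, so the decomposition has width 2, which upper-bounds the treewidth. For the lower bound, the 3 vertices {b, d, e} are pairwise adjacent, and any tree decomposition puts a clique entirely inside one bag — forcing width ≥ 2. Hence tw(G) = 2 exactly.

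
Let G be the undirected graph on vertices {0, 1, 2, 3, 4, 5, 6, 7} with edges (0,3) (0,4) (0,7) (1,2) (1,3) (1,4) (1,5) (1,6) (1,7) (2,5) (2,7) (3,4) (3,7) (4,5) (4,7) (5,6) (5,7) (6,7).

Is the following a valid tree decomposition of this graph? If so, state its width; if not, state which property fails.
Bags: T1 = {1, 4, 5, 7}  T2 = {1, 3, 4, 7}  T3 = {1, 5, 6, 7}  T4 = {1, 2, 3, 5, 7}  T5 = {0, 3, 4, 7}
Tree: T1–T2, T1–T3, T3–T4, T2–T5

A tree decomposition must satisfy three properties: every vertex lies in some bag; for every edge, both endpoints lie together in some bag; and for every vertex, the bags containing it form a connected subtree. Here bags containing vertex 3 are not connected in the tree, so the decomposition is invalid.

No — bags containing vertex 3 are not connected in the tree.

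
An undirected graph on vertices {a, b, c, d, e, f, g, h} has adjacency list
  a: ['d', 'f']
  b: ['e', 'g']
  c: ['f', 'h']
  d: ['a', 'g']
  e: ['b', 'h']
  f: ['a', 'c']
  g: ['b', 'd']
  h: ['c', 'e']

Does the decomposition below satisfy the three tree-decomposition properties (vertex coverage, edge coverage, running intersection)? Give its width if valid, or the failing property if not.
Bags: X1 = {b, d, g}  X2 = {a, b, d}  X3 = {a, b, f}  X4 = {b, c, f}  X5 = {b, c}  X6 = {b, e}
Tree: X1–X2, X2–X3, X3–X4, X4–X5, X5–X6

A tree decomposition must satisfy three properties: every vertex lies in some bag; for every edge, both endpoints lie together in some bag; and for every vertex, the bags containing it form a connected subtree. Here vertex h appears in no bag, so the decomposition is invalid.

No — vertex h appears in no bag.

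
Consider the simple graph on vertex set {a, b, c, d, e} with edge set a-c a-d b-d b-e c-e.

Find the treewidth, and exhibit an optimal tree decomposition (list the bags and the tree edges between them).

Each bag holds 3 vertices, so the decomposition has width 2, which upper-bounds the treewidth. Since c–a–d–b–e–c is a cycle in G, G is not acyclic. Forests are exactly the graphs of treewidth ≤ 1, so tw(G) ≥ 2. Therefore the treewidth is 2.

Treewidth 2.
One optimal decomposition is:
Bags: B1 = {a, c, d}  B2 = {b, c, d}  B3 = {b, c, e}
Tree: B1–B2, B2–B3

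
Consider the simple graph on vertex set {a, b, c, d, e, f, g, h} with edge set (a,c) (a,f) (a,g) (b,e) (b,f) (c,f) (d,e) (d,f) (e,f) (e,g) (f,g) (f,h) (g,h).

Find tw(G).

2

A width-2 tree decomposition is:
Bags: B1 = {e, f, g}  B2 = {d, e, f}  B3 = {f, g, h}  B4 = {a, f, g}  B5 = {b, e, f}  B6 = {a, c, f}
Tree: B1–B2, B1–B3, B1–B4, B2–B5, B4–B6
The largest bag has 3 vertices, giving width 2; this decomposition certifies tw(G) ≤ 2. Conversely, {d, e, f} is a clique of size 3, and the vertices of any clique must share a bag in every tree decomposition; so some bag has ≥ 3 vertices and tw(G) ≥ 2. Combining the bounds, tw(G) = 2.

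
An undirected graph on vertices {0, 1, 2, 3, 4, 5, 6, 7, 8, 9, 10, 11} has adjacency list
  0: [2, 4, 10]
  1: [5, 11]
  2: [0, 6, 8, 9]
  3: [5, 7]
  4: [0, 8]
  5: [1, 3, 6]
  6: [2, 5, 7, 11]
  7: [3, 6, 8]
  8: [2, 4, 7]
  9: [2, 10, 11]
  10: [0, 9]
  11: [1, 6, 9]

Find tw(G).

A width-3 tree decomposition is:
Bags: B1 = {1, 3, 5, 7}  B2 = {1, 5, 6, 7}  B3 = {1, 6, 7, 11}  B4 = {6, 7, 8, 11}  B5 = {2, 6, 8, 11}  B6 = {2, 8, 9, 11}  B7 = {2, 4, 8, 9}  B8 = {0, 2, 4, 9}  B9 = {0, 4, 9, 10}
Tree: B1–B2, B2–B3, B3–B4, B4–B5, B5–B6, B6–B7, B7–B8, B8–B9
Each bag holds 4 vertices, so the decomposition has width 3, which upper-bounds the treewidth. For the lower bound: the 4 vertex sets {1,3,5}, {7}, {6}, {2,8,9,11} are disjoint, each induces a connected subgraph, and every pair is joined by at least one edge of G. Contracting each set to a single vertex therefore yields K_{4} as a minor, and since treewidth is minor-monotone, tw(G) ≥ tw(K_{4}) = 3. Hence tw(G) = 3 exactly.

3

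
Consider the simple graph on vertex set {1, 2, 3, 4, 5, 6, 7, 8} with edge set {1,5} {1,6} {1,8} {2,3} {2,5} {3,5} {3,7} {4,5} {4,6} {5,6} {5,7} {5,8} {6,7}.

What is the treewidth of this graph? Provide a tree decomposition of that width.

Treewidth 2.
One such decomposition:
Bags: B1 = {4, 5, 6}  B2 = {1, 5, 6}  B3 = {5, 6, 7}  B4 = {3, 5, 7}  B5 = {2, 3, 5}  B6 = {1, 5, 8}
Tree: B1–B2, B1–B3, B3–B4, B4–B5, B2–B6

Each bag holds 3 vertices, so the decomposition has width 2, which upper-bounds the treewidth. On the other hand G contains the 3-clique {1, 5, 8}. A clique must lie in a single bag of any decomposition, so no decomposition can have width below 2. Combining the bounds, tw(G) = 2.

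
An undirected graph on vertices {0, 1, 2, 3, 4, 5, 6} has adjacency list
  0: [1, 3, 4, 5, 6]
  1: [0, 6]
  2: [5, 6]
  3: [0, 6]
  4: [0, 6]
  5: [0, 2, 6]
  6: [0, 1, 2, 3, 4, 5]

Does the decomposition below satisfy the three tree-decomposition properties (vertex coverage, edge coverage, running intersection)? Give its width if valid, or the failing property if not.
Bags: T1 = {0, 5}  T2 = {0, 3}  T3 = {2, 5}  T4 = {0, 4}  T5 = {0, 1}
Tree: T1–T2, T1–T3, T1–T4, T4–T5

A tree decomposition must satisfy three properties: every vertex lies in some bag; for every edge, both endpoints lie together in some bag; and for every vertex, the bags containing it form a connected subtree. Here vertex 6 appears in no bag, so the decomposition is invalid.

No — vertex 6 appears in no bag.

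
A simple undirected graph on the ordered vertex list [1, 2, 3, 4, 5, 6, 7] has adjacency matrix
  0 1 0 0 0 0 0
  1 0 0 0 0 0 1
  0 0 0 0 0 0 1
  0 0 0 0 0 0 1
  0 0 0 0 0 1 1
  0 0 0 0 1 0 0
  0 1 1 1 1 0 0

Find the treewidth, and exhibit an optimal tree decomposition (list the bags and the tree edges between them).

The largest bag has 2 vertices, giving width 1; this decomposition certifies tw(G) ≤ 1. G has an edge, so its treewidth is at least 1. The upper and lower bounds meet at 1, so that is the treewidth.

Treewidth 1.
One such decomposition:
Bags: B1 = {5, 7}  B2 = {2, 7}  B3 = {5, 6}  B4 = {3, 7}  B5 = {4, 7}  B6 = {1, 2}
Tree: B1–B2, B1–B3, B1–B4, B2–B5, B2–B6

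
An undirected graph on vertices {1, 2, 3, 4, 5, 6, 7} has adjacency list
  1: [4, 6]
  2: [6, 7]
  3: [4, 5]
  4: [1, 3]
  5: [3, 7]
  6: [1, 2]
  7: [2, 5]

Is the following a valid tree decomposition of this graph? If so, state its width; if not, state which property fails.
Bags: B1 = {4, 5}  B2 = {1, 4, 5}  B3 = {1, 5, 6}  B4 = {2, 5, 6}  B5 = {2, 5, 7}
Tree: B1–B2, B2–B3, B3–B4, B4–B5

A tree decomposition must satisfy three properties: every vertex lies in some bag; for every edge, both endpoints lie together in some bag; and for every vertex, the bags containing it form a connected subtree. Here vertex 3 appears in no bag, so the decomposition is invalid.

No — vertex 3 appears in no bag.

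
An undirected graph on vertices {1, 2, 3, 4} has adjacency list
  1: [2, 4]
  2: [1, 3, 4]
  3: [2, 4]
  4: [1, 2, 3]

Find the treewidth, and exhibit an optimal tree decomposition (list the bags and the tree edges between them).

Treewidth 2.
One such decomposition:
Bags: B1 = {2, 3, 4}  B2 = {1, 2, 4}
Tree: B1–B2

The largest bag has 3 vertices, giving width 2; this decomposition certifies tw(G) ≤ 2. On the other hand G contains the 3-clique {1, 2, 4}. A clique must lie in a single bag of any decomposition, so no decomposition can have width below 2. Therefore the treewidth is 2.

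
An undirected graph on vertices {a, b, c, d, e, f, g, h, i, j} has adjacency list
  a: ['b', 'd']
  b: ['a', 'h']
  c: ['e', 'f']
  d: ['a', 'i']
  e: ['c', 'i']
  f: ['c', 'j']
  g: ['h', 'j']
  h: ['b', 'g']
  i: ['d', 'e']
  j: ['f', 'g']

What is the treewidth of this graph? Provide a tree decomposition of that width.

The largest bag has 3 vertices, giving width 2; this decomposition certifies tw(G) ≤ 2. The edges e–c–f–j–g–h–b–a–d–i–e form a cycle, so G is not a tree and its treewidth is at least 2. Hence tw(G) = 2 exactly.

Treewidth 2.
One such decomposition:
Bags: B1 = {c, e, f}  B2 = {e, f, j}  B3 = {e, g, j}  B4 = {e, g, h}  B5 = {b, e, h}  B6 = {a, b, e}  B7 = {a, d, e}  B8 = {d, e, i}
Tree: B1–B2, B2–B3, B3–B4, B4–B5, B5–B6, B6–B7, B7–B8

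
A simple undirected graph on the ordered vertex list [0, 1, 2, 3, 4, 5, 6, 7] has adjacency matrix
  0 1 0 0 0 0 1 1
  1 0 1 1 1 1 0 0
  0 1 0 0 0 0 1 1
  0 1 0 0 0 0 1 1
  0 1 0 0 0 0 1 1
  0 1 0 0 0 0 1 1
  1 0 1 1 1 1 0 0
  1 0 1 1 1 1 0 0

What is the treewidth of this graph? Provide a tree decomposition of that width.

Treewidth 3.
One such decomposition:
Bags: B1 = {1, 4, 6, 7}  B2 = {1, 3, 6, 7}  B3 = {1, 5, 6, 7}  B4 = {1, 2, 6, 7}  B5 = {0, 1, 6, 7}
Tree: B1–B2, B2–B3, B3–B4, B4–B5

The largest bag has 4 vertices, giving width 3; this decomposition certifies tw(G) ≤ 3. For the lower bound: the 4 vertex sets {4,7}, {3,6}, {1}, {5} are disjoint, each induces a connected subgraph, and every pair is joined by at least one edge of G. Contracting each set to a single vertex therefore yields K_{4} as a minor, and since treewidth is minor-monotone, tw(G) ≥ tw(K_{4}) = 3. The upper and lower bounds meet at 3, so that is the treewidth.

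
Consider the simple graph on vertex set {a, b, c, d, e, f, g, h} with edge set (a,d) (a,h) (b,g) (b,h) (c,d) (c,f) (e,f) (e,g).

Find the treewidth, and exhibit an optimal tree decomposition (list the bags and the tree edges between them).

Every bag has size at most 3, so the width is 3 − 1 = 2 and tw(G) ≤ 2. Since a–h–b–g–e–f–c–d–a is a cycle in G, G is not acyclic. Forests are exactly the graphs of treewidth ≤ 1, so tw(G) ≥ 2. Therefore the treewidth is 2.

Treewidth 2.
Bags: B1 = {a, b, h}  B2 = {a, b, g}  B3 = {a, e, g}  B4 = {a, e, f}  B5 = {a, c, f}  B6 = {a, c, d}
Tree: B1–B2, B2–B3, B3–B4, B4–B5, B5–B6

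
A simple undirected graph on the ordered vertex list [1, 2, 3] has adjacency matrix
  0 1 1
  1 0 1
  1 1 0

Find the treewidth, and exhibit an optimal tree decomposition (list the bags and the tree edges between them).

Treewidth 2.
Bags: B1 = {1, 2, 3}
Tree: (single bag)

A single bag containing all 3 vertices is trivially a valid decomposition of width 2. For the lower bound, the 3 vertices {1, 2, 3} are pairwise adjacent, and any tree decomposition puts a clique entirely inside one bag — forcing width ≥ 2. Combining the bounds, tw(G) = 2.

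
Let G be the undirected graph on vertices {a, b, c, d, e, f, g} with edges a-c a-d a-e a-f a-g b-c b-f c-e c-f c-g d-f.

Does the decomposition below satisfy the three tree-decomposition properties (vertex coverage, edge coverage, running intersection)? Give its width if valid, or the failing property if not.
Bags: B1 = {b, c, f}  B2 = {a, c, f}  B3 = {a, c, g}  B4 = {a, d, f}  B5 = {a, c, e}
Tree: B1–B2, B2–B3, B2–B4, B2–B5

Yes; width 2.

Checking the three conditions: (i) the bags cover all of {a, b, c, d, e, f, g}; (ii) for each edge, some bag contains both endpoints; (iii) the bags containing any fixed vertex form a subtree. All hold, so the decomposition is valid with width 3 − 1 = 2.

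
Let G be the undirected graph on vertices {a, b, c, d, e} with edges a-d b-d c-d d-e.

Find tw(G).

1

A width-1 tree decomposition is:
Bags: B1 = {a, d}  B2 = {b, d}  B3 = {c, d}  B4 = {d, e}
Tree: B1–B2, B2–B3, B2–B4
Each bag holds 2 vertices, so the decomposition has width 1, which upper-bounds the treewidth. Any graph with an edge has treewidth ≥ 1, and G has the edge a–d. Therefore the treewidth is 1.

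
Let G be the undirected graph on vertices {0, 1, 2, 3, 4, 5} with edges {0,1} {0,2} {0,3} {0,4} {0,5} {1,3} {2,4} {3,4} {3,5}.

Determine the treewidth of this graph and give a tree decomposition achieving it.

Each bag holds 3 vertices, so the decomposition has width 2, which upper-bounds the treewidth. On the other hand G contains the 3-clique {0, 2, 4}. A clique must lie in a single bag of any decomposition, so no decomposition can have width below 2. Combining the bounds, tw(G) = 2.

Treewidth 2.
Bags: B1 = {0, 3, 4}  B2 = {0, 1, 3}  B3 = {0, 2, 4}  B4 = {0, 3, 5}
Tree: B1–B2, B1–B3, B1–B4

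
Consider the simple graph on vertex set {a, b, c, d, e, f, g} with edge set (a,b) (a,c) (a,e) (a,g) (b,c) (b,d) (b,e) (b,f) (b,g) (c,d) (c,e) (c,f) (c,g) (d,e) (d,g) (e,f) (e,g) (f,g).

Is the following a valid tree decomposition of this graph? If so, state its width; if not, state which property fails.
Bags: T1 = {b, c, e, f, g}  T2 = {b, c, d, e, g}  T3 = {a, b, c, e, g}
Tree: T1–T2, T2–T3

Checking the three conditions: (i) the bags cover all of {a, b, c, d, e, f, g}; (ii) for each edge, some bag contains both endpoints; (iii) the bags containing any fixed vertex form a subtree. All hold, so the decomposition is valid with width 5 − 1 = 4.

Yes; width 4.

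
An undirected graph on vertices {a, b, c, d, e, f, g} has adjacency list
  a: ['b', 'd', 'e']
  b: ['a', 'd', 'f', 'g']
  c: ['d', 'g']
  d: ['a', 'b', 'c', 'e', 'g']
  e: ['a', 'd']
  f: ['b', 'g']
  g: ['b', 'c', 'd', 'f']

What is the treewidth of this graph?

2

A width-2 tree decomposition is:
Bags: B1 = {b, f, g}  B2 = {b, d, g}  B3 = {a, b, d}  B4 = {a, d, e}  B5 = {c, d, g}
Tree: B1–B2, B2–B3, B3–B4, B2–B5
Every bag has size at most 3, so the width is 3 − 1 = 2 and tw(G) ≤ 2. For the lower bound, the 3 vertices {c, d, g} are pairwise adjacent, and any tree decomposition puts a clique entirely inside one bag — forcing width ≥ 2. Therefore the treewidth is 2.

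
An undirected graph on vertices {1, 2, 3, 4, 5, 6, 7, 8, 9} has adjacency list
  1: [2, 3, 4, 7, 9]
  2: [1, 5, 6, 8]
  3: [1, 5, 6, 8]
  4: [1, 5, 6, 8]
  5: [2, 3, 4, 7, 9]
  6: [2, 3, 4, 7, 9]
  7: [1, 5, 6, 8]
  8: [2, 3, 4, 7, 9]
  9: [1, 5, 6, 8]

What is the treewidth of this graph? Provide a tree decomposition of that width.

Treewidth 4.
Bags: B1 = {1, 3, 5, 6, 8}  B2 = {1, 5, 6, 8, 9}  B3 = {1, 4, 5, 6, 8}  B4 = {1, 5, 6, 7, 8}  B5 = {1, 2, 5, 6, 8}
Tree: B1–B2, B2–B3, B3–B4, B4–B5

Every bag has size at most 5, so the width is 5 − 1 = 4 and tw(G) ≤ 4. For the lower bound: the 5 vertex sets {3,5}, {1,9}, {4,6}, {8}, {7} are disjoint, each induces a connected subgraph, and every pair is joined by at least one edge of G. Contracting each set to a single vertex therefore yields K_{5} as a minor, and since treewidth is minor-monotone, tw(G) ≥ tw(K_{5}) = 4. Hence tw(G) = 4 exactly.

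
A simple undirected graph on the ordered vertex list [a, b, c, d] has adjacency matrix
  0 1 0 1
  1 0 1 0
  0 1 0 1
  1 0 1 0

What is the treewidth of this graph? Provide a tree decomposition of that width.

Each bag holds 3 vertices, so the decomposition has width 2, which upper-bounds the treewidth. For the lower bound, G contains the cycle b–a–d–c–b, so G is not a forest; only forests have treewidth ≤ 1, hence tw(G) ≥ 2. Hence tw(G) = 2 exactly.

Treewidth 2.
One such decomposition:
Bags: B1 = {a, b, d}  B2 = {b, c, d}
Tree: B1–B2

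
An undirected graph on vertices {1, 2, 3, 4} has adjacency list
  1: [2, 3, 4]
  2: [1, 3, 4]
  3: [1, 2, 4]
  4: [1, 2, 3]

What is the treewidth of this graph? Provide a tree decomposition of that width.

Treewidth 3.
One such decomposition:
Bags: B1 = {1, 2, 3, 4}
Tree: (single bag)

A single bag containing all 4 vertices is trivially a valid decomposition of width 3. On the other hand G contains the 4-clique {1, 2, 3, 4}. A clique must lie in a single bag of any decomposition, so no decomposition can have width below 3. Combining the bounds, tw(G) = 3.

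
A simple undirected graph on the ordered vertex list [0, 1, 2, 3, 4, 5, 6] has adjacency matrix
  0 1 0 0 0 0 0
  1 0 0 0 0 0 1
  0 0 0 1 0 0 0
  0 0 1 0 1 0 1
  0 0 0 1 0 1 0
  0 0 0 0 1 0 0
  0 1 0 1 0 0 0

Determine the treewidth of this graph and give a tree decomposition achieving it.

Treewidth 1.
One such decomposition:
Bags: B1 = {3, 4}  B2 = {4, 5}  B3 = {3, 6}  B4 = {1, 6}  B5 = {0, 1}  B6 = {2, 3}
Tree: B1–B2, B1–B3, B3–B4, B4–B5, B1–B6

The largest bag has 2 vertices, giving width 1; this decomposition certifies tw(G) ≤ 1. Any graph with an edge has treewidth ≥ 1, and G has the edge 3–4. Combining the bounds, tw(G) = 1.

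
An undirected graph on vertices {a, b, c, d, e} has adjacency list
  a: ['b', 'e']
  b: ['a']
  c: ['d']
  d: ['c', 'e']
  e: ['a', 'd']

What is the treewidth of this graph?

A width-1 tree decomposition is:
Bags: B1 = {c, d}  B2 = {d, e}  B3 = {a, e}  B4 = {a, b}
Tree: B1–B2, B2–B3, B3–B4
The largest bag has 2 vertices, giving width 1; this decomposition certifies tw(G) ≤ 1. Since G has at least one edge (e.g. c–d), it is not an edgeless graph, so tw(G) ≥ 1. Hence tw(G) = 1 exactly.

1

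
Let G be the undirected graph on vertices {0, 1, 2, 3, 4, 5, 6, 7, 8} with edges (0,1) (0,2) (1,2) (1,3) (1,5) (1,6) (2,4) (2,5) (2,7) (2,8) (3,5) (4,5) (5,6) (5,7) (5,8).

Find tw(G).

2

A width-2 tree decomposition is:
Bags: B1 = {2, 4, 5}  B2 = {2, 5, 8}  B3 = {2, 5, 7}  B4 = {1, 2, 5}  B5 = {1, 3, 5}  B6 = {1, 5, 6}  B7 = {0, 1, 2}
Tree: B1–B2, B1–B3, B1–B4, B4–B5, B5–B6, B4–B7
The largest bag has 3 vertices, giving width 2; this decomposition certifies tw(G) ≤ 2. Conversely, {0, 1, 2} is a clique of size 3, and the vertices of any clique must share a bag in every tree decomposition; so some bag has ≥ 3 vertices and tw(G) ≥ 2. Hence tw(G) = 2 exactly.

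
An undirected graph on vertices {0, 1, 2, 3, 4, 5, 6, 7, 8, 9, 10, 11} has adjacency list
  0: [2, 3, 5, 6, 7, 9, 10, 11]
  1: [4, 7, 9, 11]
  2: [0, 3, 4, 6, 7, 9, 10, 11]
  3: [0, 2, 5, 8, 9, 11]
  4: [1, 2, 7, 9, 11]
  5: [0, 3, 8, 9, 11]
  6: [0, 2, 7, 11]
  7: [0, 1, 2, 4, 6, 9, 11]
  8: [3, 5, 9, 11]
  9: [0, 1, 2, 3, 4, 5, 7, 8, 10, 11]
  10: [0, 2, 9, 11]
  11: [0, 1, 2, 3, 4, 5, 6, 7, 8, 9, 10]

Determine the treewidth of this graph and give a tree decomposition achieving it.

Treewidth 4.
Bags: B1 = {0, 2, 7, 9, 11}  B2 = {0, 2, 3, 9, 11}  B3 = {0, 3, 5, 9, 11}  B4 = {0, 2, 6, 7, 11}  B5 = {2, 4, 7, 9, 11}  B6 = {3, 5, 8, 9, 11}  B7 = {0, 2, 9, 10, 11}  B8 = {1, 4, 7, 9, 11}
Tree: B1–B2, B2–B3, B1–B4, B1–B5, B3–B6, B2–B7, B5–B8

Every bag has size at most 5, so the width is 5 − 1 = 4 and tw(G) ≤ 4. Conversely, {0, 2, 9, 10, 11} is a clique of size 5, and the vertices of any clique must share a bag in every tree decomposition; so some bag has ≥ 5 vertices and tw(G) ≥ 4. Hence tw(G) = 4 exactly.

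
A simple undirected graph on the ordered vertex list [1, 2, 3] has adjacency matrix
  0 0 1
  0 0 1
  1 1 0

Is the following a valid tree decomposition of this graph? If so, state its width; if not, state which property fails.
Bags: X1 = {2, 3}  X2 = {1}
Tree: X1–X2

A tree decomposition must satisfy three properties: every vertex lies in some bag; for every edge, both endpoints lie together in some bag; and for every vertex, the bags containing it form a connected subtree. Here edge (3,1) lies in no bag, so the decomposition is invalid.

No — edge (3,1) lies in no bag.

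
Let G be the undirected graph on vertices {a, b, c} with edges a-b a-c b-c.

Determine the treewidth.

A width-2 tree decomposition is:
Bags: B1 = {a, b, c}
Tree: (single bag)
A single bag containing all 3 vertices is trivially a valid decomposition of width 2. Conversely, {a, b, c} is a clique of size 3, and the vertices of any clique must share a bag in every tree decomposition; so some bag has ≥ 3 vertices and tw(G) ≥ 2. The upper and lower bounds meet at 2, so that is the treewidth.

2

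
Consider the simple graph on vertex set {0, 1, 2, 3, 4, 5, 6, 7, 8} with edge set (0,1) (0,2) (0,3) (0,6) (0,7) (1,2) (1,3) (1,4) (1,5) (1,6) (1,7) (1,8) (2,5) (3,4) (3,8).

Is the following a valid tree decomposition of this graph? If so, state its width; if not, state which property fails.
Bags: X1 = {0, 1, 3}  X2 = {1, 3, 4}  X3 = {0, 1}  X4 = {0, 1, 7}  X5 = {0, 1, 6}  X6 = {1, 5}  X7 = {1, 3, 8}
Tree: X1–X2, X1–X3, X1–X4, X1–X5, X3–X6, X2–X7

No — vertex 2 appears in no bag.

A tree decomposition must satisfy three properties: every vertex lies in some bag; for every edge, both endpoints lie together in some bag; and for every vertex, the bags containing it form a connected subtree. Here vertex 2 appears in no bag, so the decomposition is invalid.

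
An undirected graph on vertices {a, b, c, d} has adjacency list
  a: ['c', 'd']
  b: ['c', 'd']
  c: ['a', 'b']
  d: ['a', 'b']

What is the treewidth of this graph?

2

A width-2 tree decomposition is:
Bags: B1 = {a, b, d}  B2 = {a, b, c}
Tree: B1–B2
Every bag has size at most 3, so the width is 3 − 1 = 2 and tw(G) ≤ 2. Since b–d–a–c–b is a cycle in G, G is not acyclic. Forests are exactly the graphs of treewidth ≤ 1, so tw(G) ≥ 2. The upper and lower bounds meet at 2, so that is the treewidth.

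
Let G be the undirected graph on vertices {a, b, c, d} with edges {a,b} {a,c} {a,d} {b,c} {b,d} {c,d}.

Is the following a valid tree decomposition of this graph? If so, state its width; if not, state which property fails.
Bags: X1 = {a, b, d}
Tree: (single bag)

No — vertex c appears in no bag.

A tree decomposition must satisfy three properties: every vertex lies in some bag; for every edge, both endpoints lie together in some bag; and for every vertex, the bags containing it form a connected subtree. Here vertex c appears in no bag, so the decomposition is invalid.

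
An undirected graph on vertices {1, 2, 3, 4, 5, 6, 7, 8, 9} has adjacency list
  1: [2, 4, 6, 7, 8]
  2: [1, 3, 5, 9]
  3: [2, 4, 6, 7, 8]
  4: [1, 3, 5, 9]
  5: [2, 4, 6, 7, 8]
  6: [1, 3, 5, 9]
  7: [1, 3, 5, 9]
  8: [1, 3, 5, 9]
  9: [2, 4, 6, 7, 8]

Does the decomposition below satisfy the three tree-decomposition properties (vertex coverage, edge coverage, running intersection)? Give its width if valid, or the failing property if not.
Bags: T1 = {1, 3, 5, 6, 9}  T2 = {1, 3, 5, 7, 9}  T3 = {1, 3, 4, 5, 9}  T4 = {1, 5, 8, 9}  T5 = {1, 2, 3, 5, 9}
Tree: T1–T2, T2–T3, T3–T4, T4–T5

A tree decomposition must satisfy three properties: every vertex lies in some bag; for every edge, both endpoints lie together in some bag; and for every vertex, the bags containing it form a connected subtree. Here edge (3,8) lies in no bag, so the decomposition is invalid.

No — edge (3,8) lies in no bag.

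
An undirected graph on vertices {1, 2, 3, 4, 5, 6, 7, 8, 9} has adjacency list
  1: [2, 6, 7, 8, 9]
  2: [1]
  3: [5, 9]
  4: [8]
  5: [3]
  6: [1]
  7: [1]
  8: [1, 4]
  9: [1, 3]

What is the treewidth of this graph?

A width-1 tree decomposition is:
Bags: B1 = {1, 8}  B2 = {4, 8}  B3 = {1, 7}  B4 = {1, 6}  B5 = {1, 9}  B6 = {3, 9}  B7 = {3, 5}  B8 = {1, 2}
Tree: B1–B2, B1–B3, B3–B4, B4–B5, B5–B6, B6–B7, B4–B8
Each bag holds 2 vertices, so the decomposition has width 1, which upper-bounds the treewidth. G has an edge, so its treewidth is at least 1. Hence tw(G) = 1 exactly.

1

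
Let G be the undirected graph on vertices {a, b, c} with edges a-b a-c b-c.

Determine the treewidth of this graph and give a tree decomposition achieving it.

Treewidth 2.
One such decomposition:
Bags: B1 = {a, b, c}
Tree: (single bag)

A single bag containing all 3 vertices is trivially a valid decomposition of width 2. Conversely, {a, b, c} is a clique of size 3, and the vertices of any clique must share a bag in every tree decomposition; so some bag has ≥ 3 vertices and tw(G) ≥ 2. Hence tw(G) = 2 exactly.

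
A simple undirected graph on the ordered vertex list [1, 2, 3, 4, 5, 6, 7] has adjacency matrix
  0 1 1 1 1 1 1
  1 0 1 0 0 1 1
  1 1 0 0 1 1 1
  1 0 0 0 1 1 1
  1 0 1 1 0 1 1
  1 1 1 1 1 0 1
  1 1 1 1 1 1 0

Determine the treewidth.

4

A width-4 tree decomposition is:
Bags: B1 = {1, 3, 5, 6, 7}  B2 = {1, 4, 5, 6, 7}  B3 = {1, 2, 3, 6, 7}
Tree: B1–B2, B1–B3
Every bag has size at most 5, so the width is 5 − 1 = 4 and tw(G) ≤ 4. Conversely, {1, 2, 3, 6, 7} is a clique of size 5, and the vertices of any clique must share a bag in every tree decomposition; so some bag has ≥ 5 vertices and tw(G) ≥ 4. The upper and lower bounds meet at 4, so that is the treewidth.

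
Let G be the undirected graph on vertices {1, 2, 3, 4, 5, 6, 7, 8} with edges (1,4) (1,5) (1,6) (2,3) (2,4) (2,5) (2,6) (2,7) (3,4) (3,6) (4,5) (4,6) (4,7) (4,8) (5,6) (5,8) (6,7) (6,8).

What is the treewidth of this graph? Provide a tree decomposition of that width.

The largest bag has 4 vertices, giving width 3; this decomposition certifies tw(G) ≤ 3. On the other hand G contains the 4-clique {4, 5, 6, 8}. A clique must lie in a single bag of any decomposition, so no decomposition can have width below 3. Therefore the treewidth is 3.

Treewidth 3.
One such decomposition:
Bags: B1 = {2, 4, 5, 6}  B2 = {4, 5, 6, 8}  B3 = {1, 4, 5, 6}  B4 = {2, 4, 6, 7}  B5 = {2, 3, 4, 6}
Tree: B1–B2, B1–B3, B1–B4, B4–B5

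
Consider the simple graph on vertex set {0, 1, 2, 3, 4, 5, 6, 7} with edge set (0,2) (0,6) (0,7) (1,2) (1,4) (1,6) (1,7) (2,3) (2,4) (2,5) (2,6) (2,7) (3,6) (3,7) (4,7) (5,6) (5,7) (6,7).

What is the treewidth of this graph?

3

A width-3 tree decomposition is:
Bags: B1 = {2, 5, 6, 7}  B2 = {0, 2, 6, 7}  B3 = {1, 2, 6, 7}  B4 = {1, 2, 4, 7}  B5 = {2, 3, 6, 7}
Tree: B1–B2, B2–B3, B3–B4, B1–B5
Every bag has size at most 4, so the width is 4 − 1 = 3 and tw(G) ≤ 3. Conversely, {1, 2, 4, 7} is a clique of size 4, and the vertices of any clique must share a bag in every tree decomposition; so some bag has ≥ 4 vertices and tw(G) ≥ 3. Hence tw(G) = 3 exactly.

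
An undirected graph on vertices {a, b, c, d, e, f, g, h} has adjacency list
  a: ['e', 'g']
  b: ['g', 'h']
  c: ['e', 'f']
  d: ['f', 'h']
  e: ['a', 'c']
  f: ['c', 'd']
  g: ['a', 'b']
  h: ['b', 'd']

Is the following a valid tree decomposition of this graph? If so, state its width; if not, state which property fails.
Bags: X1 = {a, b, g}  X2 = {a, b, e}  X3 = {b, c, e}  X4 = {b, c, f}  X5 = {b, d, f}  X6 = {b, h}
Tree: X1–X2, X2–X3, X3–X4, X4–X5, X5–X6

A tree decomposition must satisfy three properties: every vertex lies in some bag; for every edge, both endpoints lie together in some bag; and for every vertex, the bags containing it form a connected subtree. Here edge (d,h) lies in no bag, so the decomposition is invalid.

No — edge (d,h) lies in no bag.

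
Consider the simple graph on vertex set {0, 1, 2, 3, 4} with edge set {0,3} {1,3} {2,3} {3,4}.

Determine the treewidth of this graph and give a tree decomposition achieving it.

Treewidth 1.
One optimal decomposition is:
Bags: B1 = {3, 4}  B2 = {1, 3}  B3 = {2, 3}  B4 = {0, 3}
Tree: B1–B2, B1–B3, B1–B4

Each bag holds 2 vertices, so the decomposition has width 1, which upper-bounds the treewidth. Since G has at least one edge (e.g. 3–4), it is not an edgeless graph, so tw(G) ≥ 1. Therefore the treewidth is 1.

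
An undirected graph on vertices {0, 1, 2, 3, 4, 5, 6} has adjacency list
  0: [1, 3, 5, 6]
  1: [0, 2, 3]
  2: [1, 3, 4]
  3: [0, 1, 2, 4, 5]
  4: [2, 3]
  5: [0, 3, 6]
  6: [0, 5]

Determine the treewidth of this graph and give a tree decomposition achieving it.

Every bag has size at most 3, so the width is 3 − 1 = 2 and tw(G) ≤ 2. For the lower bound, the 3 vertices {0, 1, 3} are pairwise adjacent, and any tree decomposition puts a clique entirely inside one bag — forcing width ≥ 2. The upper and lower bounds meet at 2, so that is the treewidth.

Treewidth 2.
One such decomposition:
Bags: B1 = {0, 3, 5}  B2 = {0, 1, 3}  B3 = {0, 5, 6}  B4 = {1, 2, 3}  B5 = {2, 3, 4}
Tree: B1–B2, B1–B3, B2–B4, B4–B5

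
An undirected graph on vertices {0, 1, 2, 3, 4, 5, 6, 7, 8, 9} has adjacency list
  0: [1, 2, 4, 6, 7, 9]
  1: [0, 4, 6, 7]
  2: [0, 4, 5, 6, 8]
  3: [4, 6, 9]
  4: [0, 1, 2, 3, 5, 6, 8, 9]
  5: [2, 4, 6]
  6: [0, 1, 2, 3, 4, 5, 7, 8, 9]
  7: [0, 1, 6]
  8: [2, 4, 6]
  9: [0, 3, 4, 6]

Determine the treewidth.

A width-3 tree decomposition is:
Bags: B1 = {0, 1, 4, 6}  B2 = {0, 1, 6, 7}  B3 = {0, 2, 4, 6}  B4 = {0, 4, 6, 9}  B5 = {3, 4, 6, 9}  B6 = {2, 4, 6, 8}  B7 = {2, 4, 5, 6}
Tree: B1–B2, B1–B3, B1–B4, B4–B5, B3–B6, B6–B7
Each bag holds 4 vertices, so the decomposition has width 3, which upper-bounds the treewidth. Conversely, {0, 1, 4, 6} is a clique of size 4, and the vertices of any clique must share a bag in every tree decomposition; so some bag has ≥ 4 vertices and tw(G) ≥ 3. The upper and lower bounds meet at 3, so that is the treewidth.

3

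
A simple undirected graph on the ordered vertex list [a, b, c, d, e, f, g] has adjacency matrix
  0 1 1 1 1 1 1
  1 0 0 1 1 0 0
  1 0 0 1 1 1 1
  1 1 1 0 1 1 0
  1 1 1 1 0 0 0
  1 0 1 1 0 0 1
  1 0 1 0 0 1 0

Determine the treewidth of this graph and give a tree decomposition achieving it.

Treewidth 3.
Bags: B1 = {a, c, d, f}  B2 = {a, c, d, e}  B3 = {a, c, f, g}  B4 = {a, b, d, e}
Tree: B1–B2, B1–B3, B2–B4

Each bag holds 4 vertices, so the decomposition has width 3, which upper-bounds the treewidth. On the other hand G contains the 4-clique {a, c, d, e}. A clique must lie in a single bag of any decomposition, so no decomposition can have width below 3. Hence tw(G) = 3 exactly.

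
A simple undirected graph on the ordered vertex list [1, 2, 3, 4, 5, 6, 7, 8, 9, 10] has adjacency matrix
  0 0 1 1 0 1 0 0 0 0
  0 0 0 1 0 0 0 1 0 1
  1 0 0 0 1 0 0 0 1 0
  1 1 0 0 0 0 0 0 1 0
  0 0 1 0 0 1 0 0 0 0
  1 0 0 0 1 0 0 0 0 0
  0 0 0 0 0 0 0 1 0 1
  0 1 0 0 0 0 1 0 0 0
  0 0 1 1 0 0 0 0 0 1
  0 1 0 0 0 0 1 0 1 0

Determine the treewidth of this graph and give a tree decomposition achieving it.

The largest bag has 3 vertices, giving width 2; this decomposition certifies tw(G) ≤ 2. For the lower bound, G contains the cycle 8–7–10–2–8, so G is not a forest; only forests have treewidth ≤ 1, hence tw(G) ≥ 2. Therefore the treewidth is 2.

Treewidth 2.
Bags: B1 = {2, 7, 8}  B2 = {2, 7, 10}  B3 = {2, 4, 10}  B4 = {4, 9, 10}  B5 = {1, 4, 9}  B6 = {1, 3, 9}  B7 = {1, 3, 6}  B8 = {3, 5, 6}
Tree: B1–B2, B2–B3, B3–B4, B4–B5, B5–B6, B6–B7, B7–B8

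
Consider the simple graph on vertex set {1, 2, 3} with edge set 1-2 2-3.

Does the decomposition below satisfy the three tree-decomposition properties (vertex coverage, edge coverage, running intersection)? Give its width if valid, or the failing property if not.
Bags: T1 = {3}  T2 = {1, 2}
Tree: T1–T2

No — edge (2,3) lies in no bag.

A tree decomposition must satisfy three properties: every vertex lies in some bag; for every edge, both endpoints lie together in some bag; and for every vertex, the bags containing it form a connected subtree. Here edge (2,3) lies in no bag, so the decomposition is invalid.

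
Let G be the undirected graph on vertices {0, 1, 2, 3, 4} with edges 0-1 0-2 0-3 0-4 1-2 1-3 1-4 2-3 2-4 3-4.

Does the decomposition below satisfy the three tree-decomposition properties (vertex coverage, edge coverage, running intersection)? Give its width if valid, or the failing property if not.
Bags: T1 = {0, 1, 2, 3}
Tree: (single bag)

A tree decomposition must satisfy three properties: every vertex lies in some bag; for every edge, both endpoints lie together in some bag; and for every vertex, the bags containing it form a connected subtree. Here vertex 4 appears in no bag, so the decomposition is invalid.

No — vertex 4 appears in no bag.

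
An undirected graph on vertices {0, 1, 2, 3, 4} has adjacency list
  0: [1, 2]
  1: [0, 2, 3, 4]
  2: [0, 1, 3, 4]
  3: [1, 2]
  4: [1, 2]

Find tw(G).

2

A width-2 tree decomposition is:
Bags: B1 = {1, 2, 4}  B2 = {1, 2, 3}  B3 = {0, 1, 2}
Tree: B1–B2, B2–B3
Each bag holds 3 vertices, so the decomposition has width 2, which upper-bounds the treewidth. For the lower bound, the 3 vertices {0, 1, 2} are pairwise adjacent, and any tree decomposition puts a clique entirely inside one bag — forcing width ≥ 2. The upper and lower bounds meet at 2, so that is the treewidth.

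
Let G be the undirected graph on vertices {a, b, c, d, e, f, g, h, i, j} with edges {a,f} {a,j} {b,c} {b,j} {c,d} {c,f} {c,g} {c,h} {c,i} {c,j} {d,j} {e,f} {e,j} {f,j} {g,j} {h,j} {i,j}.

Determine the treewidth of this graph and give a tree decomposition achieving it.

Each bag holds 3 vertices, so the decomposition has width 2, which upper-bounds the treewidth. On the other hand G contains the 3-clique {e, f, j}. A clique must lie in a single bag of any decomposition, so no decomposition can have width below 2. The upper and lower bounds meet at 2, so that is the treewidth.

Treewidth 2.
One such decomposition:
Bags: B1 = {c, f, j}  B2 = {a, f, j}  B3 = {e, f, j}  B4 = {b, c, j}  B5 = {c, h, j}  B6 = {c, d, j}  B7 = {c, g, j}  B8 = {c, i, j}
Tree: B1–B2, B2–B3, B1–B4, B4–B5, B5–B6, B1–B7, B1–B8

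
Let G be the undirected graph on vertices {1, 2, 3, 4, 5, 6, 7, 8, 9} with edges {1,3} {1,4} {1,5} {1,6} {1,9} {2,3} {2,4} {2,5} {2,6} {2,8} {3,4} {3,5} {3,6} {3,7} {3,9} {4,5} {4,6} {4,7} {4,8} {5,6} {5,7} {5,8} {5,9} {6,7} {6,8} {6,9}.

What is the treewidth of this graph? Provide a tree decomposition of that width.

Every bag has size at most 5, so the width is 5 − 1 = 4 and tw(G) ≤ 4. On the other hand G contains the 5-clique {2, 4, 5, 6, 8}. A clique must lie in a single bag of any decomposition, so no decomposition can have width below 4. Therefore the treewidth is 4.

Treewidth 4.
Bags: B1 = {2, 3, 4, 5, 6}  B2 = {1, 3, 4, 5, 6}  B3 = {3, 4, 5, 6, 7}  B4 = {2, 4, 5, 6, 8}  B5 = {1, 3, 5, 6, 9}
Tree: B1–B2, B1–B3, B1–B4, B2–B5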